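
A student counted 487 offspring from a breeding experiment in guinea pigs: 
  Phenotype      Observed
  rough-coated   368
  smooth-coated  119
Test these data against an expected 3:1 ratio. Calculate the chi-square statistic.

Under the 3:1 hypothesis (Σ ratio = 4, N = 487):
  rough-coated: 487 × 3/4 = 365.25
  smooth-coated: 487 × 1/4 = 121.75
χ² = Σ (O − E)² / E
  rough-coated: (368 − 365.25)² / 365.25 = 0.0207
  smooth-coated: (119 − 121.75)² / 121.75 = 0.0621
χ² = 0.0207 + 0.0621 = 0.0828 ≈ 0.083

0.083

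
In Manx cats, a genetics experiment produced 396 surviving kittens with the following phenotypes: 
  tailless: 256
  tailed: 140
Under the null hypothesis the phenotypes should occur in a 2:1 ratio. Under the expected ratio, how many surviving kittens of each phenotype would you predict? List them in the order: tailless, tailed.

Total ratio parts = 3. Expected numbers out of 396:
  tailless: 396 × 2/3 = 264
  tailed: 396 × 1/3 = 132

264, 132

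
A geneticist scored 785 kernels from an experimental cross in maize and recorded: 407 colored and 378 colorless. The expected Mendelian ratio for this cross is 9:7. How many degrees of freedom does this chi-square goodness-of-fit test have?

1

A goodness-of-fit test with 2 phenotype classes has df = 2 − 1 = 1.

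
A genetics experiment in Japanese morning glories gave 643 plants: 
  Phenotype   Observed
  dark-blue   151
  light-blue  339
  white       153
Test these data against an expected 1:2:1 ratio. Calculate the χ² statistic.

1.918

Total ratio parts = 4. Expected numbers out of 643:
  dark-blue: 643 × 1/4 = 160.75
  light-blue: 643 × 2/4 = 321.5
  white: 643 × 1/4 = 160.75
χ² = Σ (O − E)² / E
  dark-blue: (151 − 160.75)² / 160.75 = 0.5914
  light-blue: (339 − 321.5)² / 321.5 = 0.9526
  white: (153 − 160.75)² / 160.75 = 0.3736
χ² = 0.5914 + 0.9526 + 0.3736 = 1.9176 ≈ 1.918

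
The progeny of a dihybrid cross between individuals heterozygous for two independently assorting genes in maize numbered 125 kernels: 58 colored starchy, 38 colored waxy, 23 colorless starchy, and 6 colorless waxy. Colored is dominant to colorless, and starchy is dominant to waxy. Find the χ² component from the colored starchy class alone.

2.156

A dihybrid F₂ with independent assortment and complete dominance at both loci gives a 9:3:3:1 phenotypic ratio.
Under the 9:3:3:1 hypothesis (Σ ratio = 16, N = 125):
  colored starchy: 125 × 9/16 = 70.3125
  colored waxy: 125 × 3/16 = 23.4375
  colorless starchy: 125 × 3/16 = 23.4375
  colorless waxy: 125 × 1/16 = 7.8125
Contribution of colored starchy: (58 − 70.3125)² / 70.3125 = 2.1561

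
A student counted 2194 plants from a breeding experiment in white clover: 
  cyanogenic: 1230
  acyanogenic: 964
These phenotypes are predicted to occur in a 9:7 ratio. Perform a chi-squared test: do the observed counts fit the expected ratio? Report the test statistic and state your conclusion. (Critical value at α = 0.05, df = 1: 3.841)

0.032; consistent

Under the 9:7 hypothesis (Σ ratio = 16, N = 2194):
  cyanogenic: 2194 × 9/16 = 1234.125
  acyanogenic: 2194 × 7/16 = 959.875
χ² = Σ (O − E)² / E
  cyanogenic: (1230 − 1234.125)² / 1234.125 = 0.0138
  acyanogenic: (964 − 959.875)² / 959.875 = 0.0177
χ² = 0.0138 + 0.0177 = 0.0315 ≈ 0.032
Degrees of freedom = 2 − 1 = 1; critical value at α = 0.05 is 3.841.
Since 0.032 < 3.841, we fail to reject the null hypothesis — the data are consistent with the 9:7 ratio.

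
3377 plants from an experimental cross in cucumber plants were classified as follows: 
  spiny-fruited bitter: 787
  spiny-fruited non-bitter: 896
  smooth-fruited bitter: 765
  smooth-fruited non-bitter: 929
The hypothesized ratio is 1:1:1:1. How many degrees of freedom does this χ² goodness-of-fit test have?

A goodness-of-fit test with 4 phenotype classes has df = 4 − 1 = 3.

3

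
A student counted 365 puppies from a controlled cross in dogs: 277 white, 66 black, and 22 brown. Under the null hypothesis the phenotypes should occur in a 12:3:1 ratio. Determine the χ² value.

0.154

Expected counts for N = 365 under a 12:3:1 ratio (total parts = 16):
  white: 365 × 12/16 = 273.75
  black: 365 × 3/16 = 68.4375
  brown: 365 × 1/16 = 22.8125
χ² = Σ (O − E)² / E
  white: (277 − 273.75)² / 273.75 = 0.0386
  black: (66 − 68.4375)² / 68.4375 = 0.0868
  brown: (22 − 22.8125)² / 22.8125 = 0.0289
χ² = 0.0386 + 0.0868 + 0.0289 = 0.1543 ≈ 0.154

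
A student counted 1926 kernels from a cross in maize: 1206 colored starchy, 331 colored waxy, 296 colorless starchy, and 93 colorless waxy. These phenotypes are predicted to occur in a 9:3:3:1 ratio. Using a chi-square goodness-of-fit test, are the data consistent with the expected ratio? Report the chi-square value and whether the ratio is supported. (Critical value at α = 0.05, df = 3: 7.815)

34.363; not consistent

The 9:3:3:1 ratio has 16 parts, so with N = 1926 the expected counts are:
  colored starchy: 1926 × 9/16 = 1083.375
  colored waxy: 1926 × 3/16 = 361.125
  colorless starchy: 1926 × 3/16 = 361.125
  colorless waxy: 1926 × 1/16 = 120.375
χ² = Σ (O − E)² / E
  colored starchy: (1206 − 1083.375)² / 1083.375 = 13.8797
  colored waxy: (331 − 361.125)² / 361.125 = 2.5130
  colorless starchy: (296 − 361.125)² / 361.125 = 11.7446
  colorless waxy: (93 − 120.375)² / 120.375 = 6.2255
χ² = 13.8797 + 2.5130 + 11.7446 + 6.2255 = 34.3628 ≈ 34.363
Degrees of freedom = 4 − 1 = 3; critical value at α = 0.05 is 7.815.
Since 34.363 > 7.815, we reject the null hypothesis — the data do not fit the 9:3:3:1 ratio.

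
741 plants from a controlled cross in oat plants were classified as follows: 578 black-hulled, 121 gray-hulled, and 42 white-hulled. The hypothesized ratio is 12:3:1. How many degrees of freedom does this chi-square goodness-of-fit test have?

2

A goodness-of-fit test with 3 phenotype classes has df = 3 − 1 = 2.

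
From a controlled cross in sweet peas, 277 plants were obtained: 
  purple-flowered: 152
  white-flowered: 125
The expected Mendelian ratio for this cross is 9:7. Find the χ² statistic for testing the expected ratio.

0.213

Expected counts for N = 277 under a 9:7 ratio (total parts = 16):
  purple-flowered: 277 × 9/16 = 155.8125
  white-flowered: 277 × 7/16 = 121.1875
χ² = Σ (O − E)² / E
  purple-flowered: (152 − 155.8125)² / 155.8125 = 0.0933
  white-flowered: (125 − 121.1875)² / 121.1875 = 0.1199
χ² = 0.0933 + 0.1199 = 0.2132 ≈ 0.213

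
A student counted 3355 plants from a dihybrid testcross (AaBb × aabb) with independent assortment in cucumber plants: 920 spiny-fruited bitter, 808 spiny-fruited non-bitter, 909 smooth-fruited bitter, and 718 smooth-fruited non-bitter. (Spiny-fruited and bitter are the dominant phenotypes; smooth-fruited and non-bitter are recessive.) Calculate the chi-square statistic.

A dihybrid testcross with independent assortment gives a 1:1:1:1 ratio.
Under the 1:1:1:1 hypothesis (Σ ratio = 4, N = 3355):
  spiny-fruited bitter: 3355 × 1/4 = 838.75
  spiny-fruited non-bitter: 3355 × 1/4 = 838.75
  smooth-fruited bitter: 3355 × 1/4 = 838.75
  smooth-fruited non-bitter: 3355 × 1/4 = 838.75
χ² = Σ (O − E)² / E
  spiny-fruited bitter: (920 − 838.75)² / 838.75 = 7.8707
  spiny-fruited non-bitter: (808 − 838.75)² / 838.75 = 1.1273
  smooth-fruited bitter: (909 − 838.75)² / 838.75 = 5.8838
  smooth-fruited non-bitter: (718 − 838.75)² / 838.75 = 17.3837
χ² = 7.8707 + 1.1273 + 5.8838 + 17.3837 = 32.2655 ≈ 32.266

32.266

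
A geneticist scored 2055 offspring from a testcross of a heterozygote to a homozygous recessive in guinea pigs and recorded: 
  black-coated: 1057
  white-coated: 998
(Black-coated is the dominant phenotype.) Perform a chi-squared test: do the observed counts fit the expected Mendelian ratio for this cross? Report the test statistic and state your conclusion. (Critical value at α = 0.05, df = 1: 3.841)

1.694; consistent

A testcross of a heterozygote (Aa × aa) gives a 1:1 phenotypic ratio.
Under the 1:1 hypothesis (Σ ratio = 2, N = 2055):
  black-coated: 2055 × 1/2 = 1027.5
  white-coated: 2055 × 1/2 = 1027.5
χ² = Σ (O − E)² / E
  black-coated: (1057 − 1027.5)² / 1027.5 = 0.8470
  white-coated: (998 − 1027.5)² / 1027.5 = 0.8470
χ² = 0.8470 + 0.8470 = 1.694
Degrees of freedom = 2 − 1 = 1; critical value at α = 0.05 is 3.841.
Since 1.694 < 3.841, we fail to reject the null hypothesis — the data are consistent with the 1:1 ratio.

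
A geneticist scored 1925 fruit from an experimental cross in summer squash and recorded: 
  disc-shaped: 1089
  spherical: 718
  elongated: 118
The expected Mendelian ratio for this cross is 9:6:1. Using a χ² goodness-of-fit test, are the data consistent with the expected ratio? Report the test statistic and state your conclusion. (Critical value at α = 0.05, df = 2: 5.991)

Under the 9:6:1 hypothesis (Σ ratio = 16, N = 1925):
  disc-shaped: 1925 × 9/16 = 1082.8125
  spherical: 1925 × 6/16 = 721.875
  elongated: 1925 × 1/16 = 120.3125
χ² = Σ (O − E)² / E
  disc-shaped: (1089 − 1082.8125)² / 1082.8125 = 0.0354
  spherical: (718 − 721.875)² / 721.875 = 0.0208
  elongated: (118 − 120.3125)² / 120.3125 = 0.0444
χ² = 0.0354 + 0.0208 + 0.0444 = 0.1006 ≈ 0.101
Degrees of freedom = 3 − 1 = 2; critical value at α = 0.05 is 5.991.
Since 0.101 < 5.991, we fail to reject the null hypothesis — the data are consistent with the 9:6:1 ratio.

0.101; consistent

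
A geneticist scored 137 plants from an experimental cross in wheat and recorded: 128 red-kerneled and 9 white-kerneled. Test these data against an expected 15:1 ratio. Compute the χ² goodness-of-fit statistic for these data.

0.024

Under the 15:1 hypothesis (Σ ratio = 16, N = 137):
  red-kerneled: 137 × 15/16 = 128.4375
  white-kerneled: 137 × 1/16 = 8.5625
χ² = Σ (O − E)² / E
  red-kerneled: (128 − 128.4375)² / 128.4375 = 0.0015
  white-kerneled: (9 − 8.5625)² / 8.5625 = 0.0224
χ² = 0.0015 + 0.0224 = 0.0239 ≈ 0.024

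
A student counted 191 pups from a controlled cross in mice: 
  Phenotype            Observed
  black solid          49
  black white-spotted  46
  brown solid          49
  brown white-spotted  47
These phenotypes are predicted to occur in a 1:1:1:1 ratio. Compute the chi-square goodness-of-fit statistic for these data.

0.141

Expected counts for N = 191 under a 1:1:1:1 ratio (total parts = 4):
  black solid: 191 × 1/4 = 47.75
  black white-spotted: 191 × 1/4 = 47.75
  brown solid: 191 × 1/4 = 47.75
  brown white-spotted: 191 × 1/4 = 47.75
χ² = Σ (O − E)² / E
  black solid: (49 − 47.75)² / 47.75 = 0.0327
  black white-spotted: (46 − 47.75)² / 47.75 = 0.0641
  brown solid: (49 − 47.75)² / 47.75 = 0.0327
  brown white-spotted: (47 − 47.75)² / 47.75 = 0.0118
χ² = 0.0327 + 0.0641 + 0.0327 + 0.0118 = 0.1413 ≈ 0.141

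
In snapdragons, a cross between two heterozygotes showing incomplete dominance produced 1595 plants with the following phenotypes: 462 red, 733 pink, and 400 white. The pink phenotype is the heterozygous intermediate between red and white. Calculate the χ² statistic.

15.253

With incomplete dominance, a heterozygote × heterozygote cross gives a 1:2:1 phenotypic ratio.
The 1:2:1 ratio has 4 parts, so with N = 1595 the expected counts are:
  red: 1595 × 1/4 = 398.75
  pink: 1595 × 2/4 = 797.5
  white: 1595 × 1/4 = 398.75
χ² = Σ (O − E)² / E
  red: (462 − 398.75)² / 398.75 = 10.0328
  pink: (733 − 797.5)² / 797.5 = 5.2166
  white: (400 − 398.75)² / 398.75 = 0.0039
χ² = 10.0328 + 5.2166 + 0.0039 = 15.2533 ≈ 15.253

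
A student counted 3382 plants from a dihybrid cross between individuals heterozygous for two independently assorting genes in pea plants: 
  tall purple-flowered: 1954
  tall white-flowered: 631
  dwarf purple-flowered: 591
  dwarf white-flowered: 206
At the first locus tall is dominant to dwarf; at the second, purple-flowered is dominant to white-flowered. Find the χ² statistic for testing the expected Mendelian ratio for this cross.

A dihybrid F₂ with independent assortment and complete dominance at both loci gives a 9:3:3:1 phenotypic ratio.
Total ratio parts = 16. Expected numbers out of 3382:
  tall purple-flowered: 3382 × 9/16 = 1902.375
  tall white-flowered: 3382 × 3/16 = 634.125
  dwarf purple-flowered: 3382 × 3/16 = 634.125
  dwarf white-flowered: 3382 × 1/16 = 211.375
χ² = Σ (O − E)² / E
  tall purple-flowered: (1954 − 1902.375)² / 1902.375 = 1.4010
  tall white-flowered: (631 − 634.125)² / 634.125 = 0.0154
  dwarf purple-flowered: (591 − 634.125)² / 634.125 = 2.9328
  dwarf white-flowered: (206 − 211.375)² / 211.375 = 0.1367
χ² = 1.4010 + 0.0154 + 2.9328 + 0.1367 = 4.4859 ≈ 4.486

4.486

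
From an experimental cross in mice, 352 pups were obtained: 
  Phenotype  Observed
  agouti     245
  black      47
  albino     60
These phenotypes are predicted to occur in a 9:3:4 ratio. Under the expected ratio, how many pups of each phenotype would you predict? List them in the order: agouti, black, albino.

198, 66, 88

Expected counts for N = 352 under a 9:3:4 ratio (total parts = 16):
  agouti: 352 × 9/16 = 198
  black: 352 × 3/16 = 66
  albino: 352 × 4/16 = 88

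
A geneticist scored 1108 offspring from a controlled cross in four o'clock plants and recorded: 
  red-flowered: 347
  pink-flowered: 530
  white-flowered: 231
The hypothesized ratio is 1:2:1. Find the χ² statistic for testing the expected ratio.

Under the 1:2:1 hypothesis (Σ ratio = 4, N = 1108):
  red-flowered: 1108 × 1/4 = 277
  pink-flowered: 1108 × 2/4 = 554
  white-flowered: 1108 × 1/4 = 277
χ² = Σ (O − E)² / E
  red-flowered: (347 − 277)² / 277 = 17.6895
  pink-flowered: (530 − 554)² / 554 = 1.0397
  white-flowered: (231 − 277)² / 277 = 7.6390
χ² = 17.6895 + 1.0397 + 7.6390 = 26.3682 ≈ 26.368

26.368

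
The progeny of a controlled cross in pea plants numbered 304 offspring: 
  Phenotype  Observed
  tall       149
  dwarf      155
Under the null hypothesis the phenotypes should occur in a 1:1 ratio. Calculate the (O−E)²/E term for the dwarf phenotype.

0.059

Expected counts for N = 304 under a 1:1 ratio (total parts = 2):
  tall: 304 × 1/2 = 152
  dwarf: 304 × 1/2 = 152
Contribution of dwarf: (155 − 152)² / 152 = 0.0592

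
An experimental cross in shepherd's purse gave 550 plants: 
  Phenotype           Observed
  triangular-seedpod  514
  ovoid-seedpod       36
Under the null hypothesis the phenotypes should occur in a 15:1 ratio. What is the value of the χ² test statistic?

0.082

Total ratio parts = 16. Expected numbers out of 550:
  triangular-seedpod: 550 × 15/16 = 515.625
  ovoid-seedpod: 550 × 1/16 = 34.375
χ² = Σ (O − E)² / E
  triangular-seedpod: (514 − 515.625)² / 515.625 = 0.0051
  ovoid-seedpod: (36 − 34.375)² / 34.375 = 0.0768
χ² = 0.0051 + 0.0768 = 0.0819 ≈ 0.082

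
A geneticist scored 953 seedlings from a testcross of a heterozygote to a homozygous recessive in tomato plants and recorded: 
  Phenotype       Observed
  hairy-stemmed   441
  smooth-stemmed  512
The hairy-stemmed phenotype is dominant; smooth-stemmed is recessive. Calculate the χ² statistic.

A testcross of a heterozygote (Aa × aa) gives a 1:1 phenotypic ratio.
The 1:1 ratio has 2 parts, so with N = 953 the expected counts are:
  hairy-stemmed: 953 × 1/2 = 476.5
  smooth-stemmed: 953 × 1/2 = 476.5
χ² = Σ (O − E)² / E
  hairy-stemmed: (441 − 476.5)² / 476.5 = 2.6448
  smooth-stemmed: (512 − 476.5)² / 476.5 = 2.6448
χ² = 2.6448 + 2.6448 = 5.2896 ≈ 5.290

5.290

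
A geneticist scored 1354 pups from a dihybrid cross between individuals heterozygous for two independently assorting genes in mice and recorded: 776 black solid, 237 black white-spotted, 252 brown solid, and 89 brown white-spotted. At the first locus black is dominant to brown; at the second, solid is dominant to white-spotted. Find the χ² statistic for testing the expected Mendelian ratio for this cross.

1.633

A dihybrid F₂ with independent assortment and complete dominance at both loci gives a 9:3:3:1 phenotypic ratio.
Expected counts for N = 1354 under a 9:3:3:1 ratio (total parts = 16):
  black solid: 1354 × 9/16 = 761.625
  black white-spotted: 1354 × 3/16 = 253.875
  brown solid: 1354 × 3/16 = 253.875
  brown white-spotted: 1354 × 1/16 = 84.625
χ² = Σ (O − E)² / E
  black solid: (776 − 761.625)² / 761.625 = 0.2713
  black white-spotted: (237 − 253.875)² / 253.875 = 1.1217
  brown solid: (252 − 253.875)² / 253.875 = 0.0138
  brown white-spotted: (89 − 84.625)² / 84.625 = 0.2262
χ² = 0.2713 + 1.1217 + 0.0138 + 0.2262 = 1.633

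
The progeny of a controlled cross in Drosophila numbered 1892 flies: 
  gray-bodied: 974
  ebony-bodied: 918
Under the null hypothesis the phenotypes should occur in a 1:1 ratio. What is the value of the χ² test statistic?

Under the 1:1 hypothesis (Σ ratio = 2, N = 1892):
  gray-bodied: 1892 × 1/2 = 946
  ebony-bodied: 1892 × 1/2 = 946
χ² = Σ (O − E)² / E
  gray-bodied: (974 − 946)² / 946 = 0.8288
  ebony-bodied: (918 − 946)² / 946 = 0.8288
χ² = 0.8288 + 0.8288 = 1.6576 ≈ 1.658

1.658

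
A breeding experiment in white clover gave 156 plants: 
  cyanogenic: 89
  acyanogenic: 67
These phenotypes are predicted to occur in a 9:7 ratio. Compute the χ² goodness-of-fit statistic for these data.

The 9:7 ratio has 16 parts, so with N = 156 the expected counts are:
  cyanogenic: 156 × 9/16 = 87.75
  acyanogenic: 156 × 7/16 = 68.25
χ² = Σ (O − E)² / E
  cyanogenic: (89 − 87.75)² / 87.75 = 0.0178
  acyanogenic: (67 − 68.25)² / 68.25 = 0.0229
χ² = 0.0178 + 0.0229 = 0.0407 ≈ 0.041

0.041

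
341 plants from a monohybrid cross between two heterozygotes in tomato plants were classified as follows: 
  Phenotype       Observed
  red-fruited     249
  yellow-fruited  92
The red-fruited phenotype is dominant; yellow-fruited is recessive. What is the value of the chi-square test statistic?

For a monohybrid cross between heterozygotes with complete dominance, the expected phenotypic ratio is 3:1.
Total ratio parts = 4. Expected numbers out of 341:
  red-fruited: 341 × 3/4 = 255.75
  yellow-fruited: 341 × 1/4 = 85.25
χ² = Σ (O − E)² / E
  red-fruited: (249 − 255.75)² / 255.75 = 0.1782
  yellow-fruited: (92 − 85.25)² / 85.25 = 0.5345
χ² = 0.1782 + 0.5345 = 0.7127 ≈ 0.713

0.713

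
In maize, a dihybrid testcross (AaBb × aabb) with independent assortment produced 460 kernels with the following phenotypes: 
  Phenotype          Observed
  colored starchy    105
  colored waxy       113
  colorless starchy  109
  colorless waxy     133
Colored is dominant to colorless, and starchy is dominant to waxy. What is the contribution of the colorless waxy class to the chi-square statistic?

A dihybrid testcross with independent assortment gives a 1:1:1:1 ratio.
The 1:1:1:1 ratio has 4 parts, so with N = 460 the expected counts are:
  colored starchy: 460 × 1/4 = 115
  colored waxy: 460 × 1/4 = 115
  colorless starchy: 460 × 1/4 = 115
  colorless waxy: 460 × 1/4 = 115
Contribution of colorless waxy: (133 − 115)² / 115 = 2.8174

2.817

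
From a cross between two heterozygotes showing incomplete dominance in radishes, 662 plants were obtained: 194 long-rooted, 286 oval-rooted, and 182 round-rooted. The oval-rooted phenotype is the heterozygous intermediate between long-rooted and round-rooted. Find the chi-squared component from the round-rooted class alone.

1.645

With incomplete dominance, a heterozygote × heterozygote cross gives a 1:2:1 phenotypic ratio.
Expected counts for N = 662 under a 1:2:1 ratio (total parts = 4):
  long-rooted: 662 × 1/4 = 165.5
  oval-rooted: 662 × 2/4 = 331
  round-rooted: 662 × 1/4 = 165.5
Contribution of round-rooted: (182 − 165.5)² / 165.5 = 1.6450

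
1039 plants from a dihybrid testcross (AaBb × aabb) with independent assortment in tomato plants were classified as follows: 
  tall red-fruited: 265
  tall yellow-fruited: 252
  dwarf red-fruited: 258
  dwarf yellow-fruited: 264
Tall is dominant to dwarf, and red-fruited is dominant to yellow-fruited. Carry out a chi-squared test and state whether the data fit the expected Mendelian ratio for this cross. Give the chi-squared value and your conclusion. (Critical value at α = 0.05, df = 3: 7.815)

A dihybrid testcross with independent assortment gives a 1:1:1:1 ratio.
The 1:1:1:1 ratio has 4 parts, so with N = 1039 the expected counts are:
  tall red-fruited: 1039 × 1/4 = 259.75
  tall yellow-fruited: 1039 × 1/4 = 259.75
  dwarf red-fruited: 1039 × 1/4 = 259.75
  dwarf yellow-fruited: 1039 × 1/4 = 259.75
χ² = Σ (O − E)² / E
  tall red-fruited: (265 − 259.75)² / 259.75 = 0.1061
  tall yellow-fruited: (252 − 259.75)² / 259.75 = 0.2312
  dwarf red-fruited: (258 − 259.75)² / 259.75 = 0.0118
  dwarf yellow-fruited: (264 − 259.75)² / 259.75 = 0.0695
χ² = 0.1061 + 0.2312 + 0.0118 + 0.0695 = 0.4186 ≈ 0.419
Degrees of freedom = 4 − 1 = 3; critical value at α = 0.05 is 7.815.
Since 0.419 < 7.815, we fail to reject the null hypothesis — the data are consistent with the 1:1:1:1 ratio.

0.419; consistent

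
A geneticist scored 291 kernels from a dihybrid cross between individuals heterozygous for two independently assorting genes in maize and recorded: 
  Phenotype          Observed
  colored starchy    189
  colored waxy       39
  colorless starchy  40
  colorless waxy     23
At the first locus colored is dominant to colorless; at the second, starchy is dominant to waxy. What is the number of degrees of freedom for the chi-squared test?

A dihybrid F₂ with independent assortment and complete dominance at both loci gives a 9:3:3:1 phenotypic ratio.
A goodness-of-fit test with 4 phenotype classes has df = 4 − 1 = 3.

3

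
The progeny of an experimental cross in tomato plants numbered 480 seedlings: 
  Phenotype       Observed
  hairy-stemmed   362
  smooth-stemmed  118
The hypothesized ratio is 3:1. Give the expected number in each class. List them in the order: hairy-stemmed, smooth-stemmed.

Under the 3:1 hypothesis (Σ ratio = 4, N = 480):
  hairy-stemmed: 480 × 3/4 = 360
  smooth-stemmed: 480 × 1/4 = 120

360, 120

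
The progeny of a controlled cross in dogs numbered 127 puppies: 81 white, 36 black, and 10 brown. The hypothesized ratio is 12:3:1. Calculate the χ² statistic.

8.906

The 12:3:1 ratio has 16 parts, so with N = 127 the expected counts are:
  white: 127 × 12/16 = 95.25
  black: 127 × 3/16 = 23.8125
  brown: 127 × 1/16 = 7.9375
χ² = Σ (O − E)² / E
  white: (81 − 95.25)² / 95.25 = 2.1319
  black: (36 − 23.8125)² / 23.8125 = 6.2377
  brown: (10 − 7.9375)² / 7.9375 = 0.5359
χ² = 2.1319 + 6.2377 + 0.5359 = 8.9055 ≈ 8.906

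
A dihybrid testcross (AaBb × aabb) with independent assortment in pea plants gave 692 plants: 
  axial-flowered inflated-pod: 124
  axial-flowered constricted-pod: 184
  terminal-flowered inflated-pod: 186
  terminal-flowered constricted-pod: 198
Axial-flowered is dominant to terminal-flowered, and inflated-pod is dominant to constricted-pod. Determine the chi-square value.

A dihybrid testcross with independent assortment gives a 1:1:1:1 ratio.
Total ratio parts = 4. Expected numbers out of 692:
  axial-flowered inflated-pod: 692 × 1/4 = 173
  axial-flowered constricted-pod: 692 × 1/4 = 173
  terminal-flowered inflated-pod: 692 × 1/4 = 173
  terminal-flowered constricted-pod: 692 × 1/4 = 173
χ² = Σ (O − E)² / E
  axial-flowered inflated-pod: (124 − 173)² / 173 = 13.8786
  axial-flowered constricted-pod: (184 − 173)² / 173 = 0.6994
  terminal-flowered inflated-pod: (186 − 173)² / 173 = 0.9769
  terminal-flowered constricted-pod: (198 − 173)² / 173 = 3.6127
χ² = 13.8786 + 0.6994 + 0.9769 + 3.6127 = 19.1676 ≈ 19.168

19.168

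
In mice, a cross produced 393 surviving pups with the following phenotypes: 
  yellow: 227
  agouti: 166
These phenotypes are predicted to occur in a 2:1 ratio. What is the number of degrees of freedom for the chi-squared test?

A goodness-of-fit test with 2 phenotype classes has df = 2 − 1 = 1.

1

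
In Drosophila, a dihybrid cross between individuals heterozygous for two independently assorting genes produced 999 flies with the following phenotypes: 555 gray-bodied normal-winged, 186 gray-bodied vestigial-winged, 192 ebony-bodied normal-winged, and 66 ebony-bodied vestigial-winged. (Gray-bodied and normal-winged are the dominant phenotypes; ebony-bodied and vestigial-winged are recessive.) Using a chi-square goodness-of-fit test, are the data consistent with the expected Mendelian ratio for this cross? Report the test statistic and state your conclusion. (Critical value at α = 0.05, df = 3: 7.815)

A dihybrid F₂ with independent assortment and complete dominance at both loci gives a 9:3:3:1 phenotypic ratio.
The 9:3:3:1 ratio has 16 parts, so with N = 999 the expected counts are:
  gray-bodied normal-winged: 999 × 9/16 = 561.9375
  gray-bodied vestigial-winged: 999 × 3/16 = 187.3125
  ebony-bodied normal-winged: 999 × 3/16 = 187.3125
  ebony-bodied vestigial-winged: 999 × 1/16 = 62.4375
χ² = Σ (O − E)² / E
  gray-bodied normal-winged: (555 − 561.9375)² / 561.9375 = 0.0856
  gray-bodied vestigial-winged: (186 − 187.3125)² / 187.3125 = 0.0092
  ebony-bodied normal-winged: (192 − 187.3125)² / 187.3125 = 0.1173
  ebony-bodied vestigial-winged: (66 − 62.4375)² / 62.4375 = 0.2033
χ² = 0.0856 + 0.0092 + 0.1173 + 0.2033 = 0.4154 ≈ 0.415
Degrees of freedom = 4 − 1 = 3; critical value at α = 0.05 is 7.815.
Since 0.415 < 7.815, we fail to reject the null hypothesis — the data are consistent with the 9:3:3:1 ratio.

0.415; consistent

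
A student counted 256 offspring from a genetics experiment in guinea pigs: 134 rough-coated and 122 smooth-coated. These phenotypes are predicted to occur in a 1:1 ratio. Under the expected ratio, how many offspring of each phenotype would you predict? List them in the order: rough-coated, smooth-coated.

Total ratio parts = 2. Expected numbers out of 256:
  rough-coated: 256 × 1/2 = 128
  smooth-coated: 256 × 1/2 = 128

128, 128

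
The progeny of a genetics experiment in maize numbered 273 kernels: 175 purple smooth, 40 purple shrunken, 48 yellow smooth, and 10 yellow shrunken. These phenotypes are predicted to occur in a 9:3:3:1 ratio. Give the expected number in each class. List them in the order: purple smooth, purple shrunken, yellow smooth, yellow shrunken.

The 9:3:3:1 ratio has 16 parts, so with N = 273 the expected counts are:
  purple smooth: 273 × 9/16 = 153.5625
  purple shrunken: 273 × 3/16 = 51.1875
  yellow smooth: 273 × 3/16 = 51.1875
  yellow shrunken: 273 × 1/16 = 17.0625

153.5625, 51.1875, 51.1875, 17.0625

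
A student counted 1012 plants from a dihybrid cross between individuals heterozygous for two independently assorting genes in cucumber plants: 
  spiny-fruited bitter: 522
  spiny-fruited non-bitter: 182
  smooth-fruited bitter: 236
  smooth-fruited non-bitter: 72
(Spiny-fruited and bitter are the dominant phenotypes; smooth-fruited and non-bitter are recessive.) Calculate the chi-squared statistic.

A dihybrid F₂ with independent assortment and complete dominance at both loci gives a 9:3:3:1 phenotypic ratio.
Under the 9:3:3:1 hypothesis (Σ ratio = 16, N = 1012):
  spiny-fruited bitter: 1012 × 9/16 = 569.25
  spiny-fruited non-bitter: 1012 × 3/16 = 189.75
  smooth-fruited bitter: 1012 × 3/16 = 189.75
  smooth-fruited non-bitter: 1012 × 1/16 = 63.25
χ² = Σ (O − E)² / E
  spiny-fruited bitter: (522 − 569.25)² / 569.25 = 3.9219
  spiny-fruited non-bitter: (182 − 189.75)² / 189.75 = 0.3165
  smooth-fruited bitter: (236 − 189.75)² / 189.75 = 11.2731
  smooth-fruited non-bitter: (72 − 63.25)² / 63.25 = 1.2105
χ² = 3.9219 + 0.3165 + 11.2731 + 1.2105 = 16.722

16.722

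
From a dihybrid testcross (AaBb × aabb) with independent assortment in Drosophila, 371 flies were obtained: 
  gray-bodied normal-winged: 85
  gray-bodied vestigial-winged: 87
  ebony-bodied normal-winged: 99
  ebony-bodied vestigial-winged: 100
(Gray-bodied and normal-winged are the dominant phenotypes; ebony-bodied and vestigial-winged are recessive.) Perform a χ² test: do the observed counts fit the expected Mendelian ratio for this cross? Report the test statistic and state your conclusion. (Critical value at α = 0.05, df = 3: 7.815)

1.992; consistent

A dihybrid testcross with independent assortment gives a 1:1:1:1 ratio.
Total ratio parts = 4. Expected numbers out of 371:
  gray-bodied normal-winged: 371 × 1/4 = 92.75
  gray-bodied vestigial-winged: 371 × 1/4 = 92.75
  ebony-bodied normal-winged: 371 × 1/4 = 92.75
  ebony-bodied vestigial-winged: 371 × 1/4 = 92.75
χ² = Σ (O − E)² / E
  gray-bodied normal-winged: (85 − 92.75)² / 92.75 = 0.6476
  gray-bodied vestigial-winged: (87 − 92.75)² / 92.75 = 0.3565
  ebony-bodied normal-winged: (99 − 92.75)² / 92.75 = 0.4212
  ebony-bodied vestigial-winged: (100 − 92.75)² / 92.75 = 0.5667
χ² = 0.6476 + 0.3565 + 0.4212 + 0.5667 = 1.992
Degrees of freedom = 4 − 1 = 3; critical value at α = 0.05 is 7.815.
Since 1.992 < 7.815, we fail to reject the null hypothesis — the data are consistent with the 1:1:1:1 ratio.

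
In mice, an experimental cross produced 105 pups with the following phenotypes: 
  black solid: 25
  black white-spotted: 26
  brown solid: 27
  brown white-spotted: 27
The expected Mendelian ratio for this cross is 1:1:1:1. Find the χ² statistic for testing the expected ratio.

0.105

Under the 1:1:1:1 hypothesis (Σ ratio = 4, N = 105):
  black solid: 105 × 1/4 = 26.25
  black white-spotted: 105 × 1/4 = 26.25
  brown solid: 105 × 1/4 = 26.25
  brown white-spotted: 105 × 1/4 = 26.25
χ² = Σ (O − E)² / E
  black solid: (25 − 26.25)² / 26.25 = 0.0595
  black white-spotted: (26 − 26.25)² / 26.25 = 0.0024
  brown solid: (27 − 26.25)² / 26.25 = 0.0214
  brown white-spotted: (27 − 26.25)² / 26.25 = 0.0214
χ² = 0.0595 + 0.0024 + 0.0214 + 0.0214 = 0.1047 ≈ 0.105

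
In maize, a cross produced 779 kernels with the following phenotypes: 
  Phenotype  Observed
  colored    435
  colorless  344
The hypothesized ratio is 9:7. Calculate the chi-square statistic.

0.053

Expected counts for N = 779 under a 9:7 ratio (total parts = 16):
  colored: 779 × 9/16 = 438.1875
  colorless: 779 × 7/16 = 340.8125
χ² = Σ (O − E)² / E
  colored: (435 − 438.1875)² / 438.1875 = 0.0232
  colorless: (344 − 340.8125)² / 340.8125 = 0.0298
χ² = 0.0232 + 0.0298 = 0.053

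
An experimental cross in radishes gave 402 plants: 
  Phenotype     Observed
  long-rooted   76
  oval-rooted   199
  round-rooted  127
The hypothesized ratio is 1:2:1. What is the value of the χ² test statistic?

12.980

Total ratio parts = 4. Expected numbers out of 402:
  long-rooted: 402 × 1/4 = 100.5
  oval-rooted: 402 × 2/4 = 201
  round-rooted: 402 × 1/4 = 100.5
χ² = Σ (O − E)² / E
  long-rooted: (76 − 100.5)² / 100.5 = 5.9726
  oval-rooted: (199 − 201)² / 201 = 0.0199
  round-rooted: (127 − 100.5)² / 100.5 = 6.9876
χ² = 5.9726 + 0.0199 + 6.9876 = 12.9801 ≈ 12.980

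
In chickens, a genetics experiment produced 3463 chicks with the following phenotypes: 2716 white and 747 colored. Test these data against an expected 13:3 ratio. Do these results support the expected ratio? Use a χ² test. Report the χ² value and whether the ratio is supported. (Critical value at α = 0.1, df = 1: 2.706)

Under the 13:3 hypothesis (Σ ratio = 16, N = 3463):
  white: 3463 × 13/16 = 2813.6875
  colored: 3463 × 3/16 = 649.3125
χ² = Σ (O − E)² / E
  white: (2716 − 2813.6875)² / 2813.6875 = 3.3916
  colored: (747 − 649.3125)² / 649.3125 = 14.6968
χ² = 3.3916 + 14.6968 = 18.0884 ≈ 18.088
Degrees of freedom = 2 − 1 = 1; critical value at α = 0.1 is 2.706.
Since 18.088 > 2.706, we reject the null hypothesis — the data do not fit the 13:3 ratio.

18.088; not consistent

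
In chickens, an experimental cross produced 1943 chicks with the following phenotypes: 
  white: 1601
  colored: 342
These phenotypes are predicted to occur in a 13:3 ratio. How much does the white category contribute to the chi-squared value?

0.315

Expected counts for N = 1943 under a 13:3 ratio (total parts = 16):
  white: 1943 × 13/16 = 1578.6875
  colored: 1943 × 3/16 = 364.3125
Contribution of white: (1601 − 1578.6875)² / 1578.6875 = 0.3154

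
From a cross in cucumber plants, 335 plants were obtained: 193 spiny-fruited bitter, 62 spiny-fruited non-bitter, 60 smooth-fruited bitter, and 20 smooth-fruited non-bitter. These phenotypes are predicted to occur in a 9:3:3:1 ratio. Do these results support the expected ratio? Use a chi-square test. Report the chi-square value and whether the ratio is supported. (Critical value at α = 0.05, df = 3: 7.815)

Expected counts for N = 335 under a 9:3:3:1 ratio (total parts = 16):
  spiny-fruited bitter: 335 × 9/16 = 188.4375
  spiny-fruited non-bitter: 335 × 3/16 = 62.8125
  smooth-fruited bitter: 335 × 3/16 = 62.8125
  smooth-fruited non-bitter: 335 × 1/16 = 20.9375
χ² = Σ (O − E)² / E
  spiny-fruited bitter: (193 − 188.4375)² / 188.4375 = 0.1105
  spiny-fruited non-bitter: (62 − 62.8125)² / 62.8125 = 0.0105
  smooth-fruited bitter: (60 − 62.8125)² / 62.8125 = 0.1259
  smooth-fruited non-bitter: (20 − 20.9375)² / 20.9375 = 0.0420
χ² = 0.1105 + 0.0105 + 0.1259 + 0.0420 = 0.2889 ≈ 0.289
Degrees of freedom = 4 − 1 = 3; critical value at α = 0.05 is 7.815.
Since 0.289 < 7.815, we fail to reject the null hypothesis — the data are consistent with the 9:3:3:1 ratio.

0.289; consistent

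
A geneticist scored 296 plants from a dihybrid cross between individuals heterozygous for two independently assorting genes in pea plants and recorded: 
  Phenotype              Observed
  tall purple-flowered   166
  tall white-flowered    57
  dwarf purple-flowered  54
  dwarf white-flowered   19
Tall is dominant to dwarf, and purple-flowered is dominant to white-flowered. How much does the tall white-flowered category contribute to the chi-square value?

A dihybrid F₂ with independent assortment and complete dominance at both loci gives a 9:3:3:1 phenotypic ratio.
The 9:3:3:1 ratio has 16 parts, so with N = 296 the expected counts are:
  tall purple-flowered: 296 × 9/16 = 166.5
  tall white-flowered: 296 × 3/16 = 55.5
  dwarf purple-flowered: 296 × 3/16 = 55.5
  dwarf white-flowered: 296 × 1/16 = 18.5
Contribution of tall white-flowered: (57 − 55.5)² / 55.5 = 0.0405

0.041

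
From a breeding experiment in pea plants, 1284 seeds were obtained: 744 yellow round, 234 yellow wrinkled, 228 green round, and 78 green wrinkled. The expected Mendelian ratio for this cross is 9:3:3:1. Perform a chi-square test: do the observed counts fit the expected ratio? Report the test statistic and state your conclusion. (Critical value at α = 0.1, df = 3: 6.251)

1.583; consistent

Expected counts for N = 1284 under a 9:3:3:1 ratio (total parts = 16):
  yellow round: 1284 × 9/16 = 722.25
  yellow wrinkled: 1284 × 3/16 = 240.75
  green round: 1284 × 3/16 = 240.75
  green wrinkled: 1284 × 1/16 = 80.25
χ² = Σ (O − E)² / E
  yellow round: (744 − 722.25)² / 722.25 = 0.6550
  yellow wrinkled: (234 − 240.75)² / 240.75 = 0.1893
  green round: (228 − 240.75)² / 240.75 = 0.6752
  green wrinkled: (78 − 80.25)² / 80.25 = 0.0631
χ² = 0.6550 + 0.1893 + 0.6752 + 0.0631 = 1.5826 ≈ 1.583
Degrees of freedom = 4 − 1 = 3; critical value at α = 0.1 is 6.251.
Since 1.583 < 6.251, we fail to reject the null hypothesis — the data are consistent with the 9:3:3:1 ratio.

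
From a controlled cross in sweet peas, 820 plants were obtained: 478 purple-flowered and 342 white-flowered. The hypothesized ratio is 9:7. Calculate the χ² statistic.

1.390

Under the 9:7 hypothesis (Σ ratio = 16, N = 820):
  purple-flowered: 820 × 9/16 = 461.25
  white-flowered: 820 × 7/16 = 358.75
χ² = Σ (O − E)² / E
  purple-flowered: (478 − 461.25)² / 461.25 = 0.6083
  white-flowered: (342 − 358.75)² / 358.75 = 0.7821
χ² = 0.6083 + 0.7821 = 1.3904 ≈ 1.390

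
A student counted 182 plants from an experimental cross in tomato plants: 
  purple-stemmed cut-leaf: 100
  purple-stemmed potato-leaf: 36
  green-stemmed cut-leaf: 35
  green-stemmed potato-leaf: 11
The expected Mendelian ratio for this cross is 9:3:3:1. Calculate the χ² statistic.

The 9:3:3:1 ratio has 16 parts, so with N = 182 the expected counts are:
  purple-stemmed cut-leaf: 182 × 9/16 = 102.375
  purple-stemmed potato-leaf: 182 × 3/16 = 34.125
  green-stemmed cut-leaf: 182 × 3/16 = 34.125
  green-stemmed potato-leaf: 182 × 1/16 = 11.375
χ² = Σ (O − E)² / E
  purple-stemmed cut-leaf: (100 − 102.375)² / 102.375 = 0.0551
  purple-stemmed potato-leaf: (36 − 34.125)² / 34.125 = 0.1030
  green-stemmed cut-leaf: (35 − 34.125)² / 34.125 = 0.0224
  green-stemmed potato-leaf: (11 − 11.375)² / 11.375 = 0.0124
χ² = 0.0551 + 0.1030 + 0.0224 + 0.0124 = 0.1929 ≈ 0.193

0.193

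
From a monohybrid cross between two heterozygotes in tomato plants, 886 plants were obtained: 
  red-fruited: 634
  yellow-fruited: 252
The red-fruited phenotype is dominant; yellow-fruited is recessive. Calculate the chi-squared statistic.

5.600

For a monohybrid cross between heterozygotes with complete dominance, the expected phenotypic ratio is 3:1.
Expected counts for N = 886 under a 3:1 ratio (total parts = 4):
  red-fruited: 886 × 3/4 = 664.5
  yellow-fruited: 886 × 1/4 = 221.5
χ² = Σ (O − E)² / E
  red-fruited: (634 − 664.5)² / 664.5 = 1.3999
  yellow-fruited: (252 − 221.5)² / 221.5 = 4.1998
χ² = 1.3999 + 4.1998 = 5.5997 ≈ 5.600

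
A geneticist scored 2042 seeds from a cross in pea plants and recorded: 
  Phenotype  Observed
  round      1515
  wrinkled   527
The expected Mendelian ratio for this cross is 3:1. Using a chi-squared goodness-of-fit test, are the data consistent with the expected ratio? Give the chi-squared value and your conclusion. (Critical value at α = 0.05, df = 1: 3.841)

0.711; consistent

Expected counts for N = 2042 under a 3:1 ratio (total parts = 4):
  round: 2042 × 3/4 = 1531.5
  wrinkled: 2042 × 1/4 = 510.5
χ² = Σ (O − E)² / E
  round: (1515 − 1531.5)² / 1531.5 = 0.1778
  wrinkled: (527 − 510.5)² / 510.5 = 0.5333
χ² = 0.1778 + 0.5333 = 0.7111 ≈ 0.711
Degrees of freedom = 2 − 1 = 1; critical value at α = 0.05 is 3.841.
Since 0.711 < 3.841, we fail to reject the null hypothesis — the data are consistent with the 3:1 ratio.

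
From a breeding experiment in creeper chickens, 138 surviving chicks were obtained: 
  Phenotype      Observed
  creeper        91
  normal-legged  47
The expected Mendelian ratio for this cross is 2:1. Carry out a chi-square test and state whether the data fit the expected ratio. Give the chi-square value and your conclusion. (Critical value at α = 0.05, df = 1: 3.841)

0.033; consistent

Expected counts for N = 138 under a 2:1 ratio (total parts = 3):
  creeper: 138 × 2/3 = 92
  normal-legged: 138 × 1/3 = 46
χ² = Σ (O − E)² / E
  creeper: (91 − 92)² / 92 = 0.0109
  normal-legged: (47 − 46)² / 46 = 0.0217
χ² = 0.0109 + 0.0217 = 0.0326 ≈ 0.033
Degrees of freedom = 2 − 1 = 1; critical value at α = 0.05 is 3.841.
Since 0.033 < 3.841, we fail to reject the null hypothesis — the data are consistent with the 2:1 ratio.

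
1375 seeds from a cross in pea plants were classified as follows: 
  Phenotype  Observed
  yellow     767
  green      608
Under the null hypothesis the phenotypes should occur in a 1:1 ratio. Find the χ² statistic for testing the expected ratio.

18.386

Total ratio parts = 2. Expected numbers out of 1375:
  yellow: 1375 × 1/2 = 687.5
  green: 1375 × 1/2 = 687.5
χ² = Σ (O − E)² / E
  yellow: (767 − 687.5)² / 687.5 = 9.1931
  green: (608 − 687.5)² / 687.5 = 9.1931
χ² = 9.1931 + 9.1931 = 18.3862 ≈ 18.386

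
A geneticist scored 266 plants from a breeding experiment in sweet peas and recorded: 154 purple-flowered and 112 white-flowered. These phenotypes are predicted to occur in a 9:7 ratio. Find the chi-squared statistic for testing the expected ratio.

0.292

Total ratio parts = 16. Expected numbers out of 266:
  purple-flowered: 266 × 9/16 = 149.625
  white-flowered: 266 × 7/16 = 116.375
χ² = Σ (O − E)² / E
  purple-flowered: (154 − 149.625)² / 149.625 = 0.1279
  white-flowered: (112 − 116.375)² / 116.375 = 0.1645
χ² = 0.1279 + 0.1645 = 0.2924 ≈ 0.292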